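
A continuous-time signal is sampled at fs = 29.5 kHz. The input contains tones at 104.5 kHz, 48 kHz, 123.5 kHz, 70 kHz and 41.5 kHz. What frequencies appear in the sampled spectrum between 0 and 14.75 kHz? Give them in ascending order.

fs/2 = 14.75 kHz.
104.5 kHz mod fs = 16 kHz.
16 kHz > fs/2 = 14.75 kHz, folds to fs − 16 kHz = 13.5 kHz.
48 kHz mod fs = 18.5 kHz.
18.5 kHz > fs/2 = 14.75 kHz, folds to fs − 18.5 kHz = 11 kHz.
123.5 kHz mod fs = 5.5 kHz.
5.5 kHz ≤ fs/2 = 14.75 kHz, appears at 5.5 kHz.
70 kHz mod fs = 11 kHz.
11 kHz ≤ fs/2 = 14.75 kHz, appears at 11 kHz.
41.5 kHz mod fs = 12 kHz.
12 kHz ≤ fs/2 = 14.75 kHz, appears at 12 kHz.
Distinct values: {5.5 kHz, 11 kHz, 12 kHz, 13.5 kHz}.

5.5 kHz, 11 kHz, 12 kHz, 13.5 kHz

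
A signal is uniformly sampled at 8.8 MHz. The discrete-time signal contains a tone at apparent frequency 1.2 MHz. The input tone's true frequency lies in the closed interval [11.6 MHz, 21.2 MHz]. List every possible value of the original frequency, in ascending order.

Frequencies that alias to 1.2 MHz are k·fs ± 1.2 MHz for integer k ≥ 0.
k=0: 1.2 MHz.
k=1: 7.6 MHz, 10 MHz.
k=2: 16.4 MHz, 18.8 MHz.
k=3: 25.2 MHz, 27.6 MHz.
Within [11.6 MHz, 21.2 MHz]: 16.4 MHz, 18.8 MHz.

16.4 MHz, 18.8 MHz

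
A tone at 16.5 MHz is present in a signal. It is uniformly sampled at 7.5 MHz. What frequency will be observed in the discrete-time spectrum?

16.5 MHz mod fs = 1.5 MHz.
1.5 MHz ≤ fs/2 = 3.75 MHz, appears at 1.5 MHz.

1.5 MHz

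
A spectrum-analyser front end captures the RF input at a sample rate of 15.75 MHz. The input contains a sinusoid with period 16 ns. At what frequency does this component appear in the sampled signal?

0.5 MHz

T = 16 ns → f = 1/T = 62.5 MHz.
62.5 MHz mod fs = 15.25 MHz.
15.25 MHz > fs/2 = 7.875 MHz, folds to fs − 15.25 MHz = 0.5 MHz.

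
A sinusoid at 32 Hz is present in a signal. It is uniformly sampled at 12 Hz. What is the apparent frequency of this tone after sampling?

4 Hz

32 Hz mod fs = 8 Hz.
8 Hz > fs/2 = 6 Hz, folds to fs − 8 Hz = 4 Hz.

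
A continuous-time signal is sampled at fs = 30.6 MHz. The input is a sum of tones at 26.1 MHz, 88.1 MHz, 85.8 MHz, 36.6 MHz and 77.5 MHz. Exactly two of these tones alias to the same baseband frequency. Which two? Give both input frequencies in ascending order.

36.6 MHz, 85.8 MHz

fs/2 = 15.3 MHz.
26.1 MHz > fs/2 = 15.3 MHz, folds to fs − 26.1 MHz = 4.5 MHz.
88.1 MHz mod fs = 26.9 MHz.
26.9 MHz > fs/2 = 15.3 MHz, folds to fs − 26.9 MHz = 3.7 MHz.
85.8 MHz mod fs = 24.6 MHz.
24.6 MHz > fs/2 = 15.3 MHz, folds to fs − 24.6 MHz = 6 MHz.
36.6 MHz mod fs = 6 MHz.
6 MHz ≤ fs/2 = 15.3 MHz, appears at 6 MHz.
77.5 MHz mod fs = 16.3 MHz.
16.3 MHz > fs/2 = 15.3 MHz, folds to fs − 16.3 MHz = 14.3 MHz.
36.6 MHz and 85.8 MHz both map to 6 MHz.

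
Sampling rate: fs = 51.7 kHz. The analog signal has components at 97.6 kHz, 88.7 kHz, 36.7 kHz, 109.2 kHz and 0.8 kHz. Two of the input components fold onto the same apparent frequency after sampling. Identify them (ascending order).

97.6 kHz, 109.2 kHz

fs/2 = 25.85 kHz.
97.6 kHz mod fs = 45.9 kHz.
45.9 kHz > fs/2 = 25.85 kHz, folds to fs − 45.9 kHz = 5.8 kHz.
88.7 kHz mod fs = 37 kHz.
37 kHz > fs/2 = 25.85 kHz, folds to fs − 37 kHz = 14.7 kHz.
36.7 kHz > fs/2 = 25.85 kHz, folds to fs − 36.7 kHz = 15 kHz.
109.2 kHz mod fs = 5.8 kHz.
5.8 kHz ≤ fs/2 = 25.85 kHz, appears at 5.8 kHz.
0.8 kHz ≤ fs/2 = 25.85 kHz, passes unchanged.
97.6 kHz and 109.2 kHz both map to 5.8 kHz.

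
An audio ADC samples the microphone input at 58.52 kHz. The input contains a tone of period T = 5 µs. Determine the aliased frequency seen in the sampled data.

T = 5 µs → f = 1/T = 200 kHz.
200 kHz mod fs = 24.44 kHz.
24.44 kHz ≤ fs/2 = 29.26 kHz, appears at 24.44 kHz.

24.44 kHz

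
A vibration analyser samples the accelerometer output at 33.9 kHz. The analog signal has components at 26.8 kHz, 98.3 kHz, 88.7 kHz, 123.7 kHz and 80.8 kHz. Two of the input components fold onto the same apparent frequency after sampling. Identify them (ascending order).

80.8 kHz, 88.7 kHz

fs/2 = 16.95 kHz.
26.8 kHz > fs/2 = 16.95 kHz, folds to fs − 26.8 kHz = 7.1 kHz.
98.3 kHz mod fs = 30.5 kHz.
30.5 kHz > fs/2 = 16.95 kHz, folds to fs − 30.5 kHz = 3.4 kHz.
88.7 kHz mod fs = 20.9 kHz.
20.9 kHz > fs/2 = 16.95 kHz, folds to fs − 20.9 kHz = 13 kHz.
123.7 kHz mod fs = 22 kHz.
22 kHz > fs/2 = 16.95 kHz, folds to fs − 22 kHz = 11.9 kHz.
80.8 kHz mod fs = 13 kHz.
13 kHz ≤ fs/2 = 16.95 kHz, appears at 13 kHz.
80.8 kHz and 88.7 kHz both map to 13 kHz.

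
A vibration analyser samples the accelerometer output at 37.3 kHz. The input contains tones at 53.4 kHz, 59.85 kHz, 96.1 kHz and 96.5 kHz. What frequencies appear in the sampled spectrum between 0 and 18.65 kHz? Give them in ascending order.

fs/2 = 18.65 kHz.
53.4 kHz mod fs = 16.1 kHz.
16.1 kHz ≤ fs/2 = 18.65 kHz, appears at 16.1 kHz.
59.85 kHz mod fs = 22.55 kHz.
22.55 kHz > fs/2 = 18.65 kHz, folds to fs − 22.55 kHz = 14.75 kHz.
96.1 kHz mod fs = 21.5 kHz.
21.5 kHz > fs/2 = 18.65 kHz, folds to fs − 21.5 kHz = 15.8 kHz.
96.5 kHz mod fs = 21.9 kHz.
21.9 kHz > fs/2 = 18.65 kHz, folds to fs − 21.9 kHz = 15.4 kHz.
Distinct values: {14.75 kHz, 15.4 kHz, 15.8 kHz, 16.1 kHz}.

14.75 kHz, 15.4 kHz, 15.8 kHz, 16.1 kHz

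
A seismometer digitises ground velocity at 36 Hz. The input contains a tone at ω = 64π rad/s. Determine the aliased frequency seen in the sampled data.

4 Hz

ω = 64π rad/s → f = ω/(2π) = 32 Hz.
32 Hz > fs/2 = 18 Hz, folds to fs − 32 Hz = 4 Hz.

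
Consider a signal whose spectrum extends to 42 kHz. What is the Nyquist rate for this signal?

Nyquist rate = 2 × 42 kHz = 84 kHz.

84 kHz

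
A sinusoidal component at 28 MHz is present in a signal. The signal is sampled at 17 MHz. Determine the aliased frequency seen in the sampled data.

6 MHz

28 MHz mod fs = 11 MHz.
11 MHz > fs/2 = 8.5 MHz, folds to fs − 11 MHz = 6 MHz.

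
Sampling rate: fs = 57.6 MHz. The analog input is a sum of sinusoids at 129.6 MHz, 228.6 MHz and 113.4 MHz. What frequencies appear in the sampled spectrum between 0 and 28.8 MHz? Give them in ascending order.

fs/2 = 28.8 MHz.
129.6 MHz mod fs = 14.4 MHz.
14.4 MHz ≤ fs/2 = 28.8 MHz, appears at 14.4 MHz.
228.6 MHz mod fs = 55.8 MHz.
55.8 MHz > fs/2 = 28.8 MHz, folds to fs − 55.8 MHz = 1.8 MHz.
113.4 MHz mod fs = 55.8 MHz.
55.8 MHz > fs/2 = 28.8 MHz, folds to fs − 55.8 MHz = 1.8 MHz.
Distinct values: {1.8 MHz, 14.4 MHz}.

1.8 MHz, 14.4 MHz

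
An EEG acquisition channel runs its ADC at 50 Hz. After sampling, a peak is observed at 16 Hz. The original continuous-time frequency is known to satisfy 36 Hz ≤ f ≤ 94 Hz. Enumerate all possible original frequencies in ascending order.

66 Hz, 84 Hz

Frequencies that alias to 16 Hz are k·fs ± 16 Hz for integer k ≥ 0.
k=0: 16 Hz.
k=1: 34 Hz, 66 Hz.
k=2: 84 Hz, 116 Hz.
k=3: 134 Hz, 166 Hz.
Within [36 Hz, 94 Hz]: 66 Hz, 84 Hz.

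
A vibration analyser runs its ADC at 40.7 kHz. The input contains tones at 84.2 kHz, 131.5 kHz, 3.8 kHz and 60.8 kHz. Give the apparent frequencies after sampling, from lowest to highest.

fs/2 = 20.35 kHz.
84.2 kHz mod fs = 2.8 kHz.
2.8 kHz ≤ fs/2 = 20.35 kHz, appears at 2.8 kHz.
131.5 kHz mod fs = 9.4 kHz.
9.4 kHz ≤ fs/2 = 20.35 kHz, appears at 9.4 kHz.
3.8 kHz ≤ fs/2 = 20.35 kHz, passes unchanged.
60.8 kHz mod fs = 20.1 kHz.
20.1 kHz ≤ fs/2 = 20.35 kHz, appears at 20.1 kHz.
Distinct values: {2.8 kHz, 3.8 kHz, 9.4 kHz, 20.1 kHz}.

2.8 kHz, 3.8 kHz, 9.4 kHz, 20.1 kHz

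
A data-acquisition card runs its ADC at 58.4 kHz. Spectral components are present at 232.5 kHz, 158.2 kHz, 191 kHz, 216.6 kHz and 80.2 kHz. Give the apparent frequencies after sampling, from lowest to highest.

fs/2 = 29.2 kHz.
232.5 kHz mod fs = 57.3 kHz.
57.3 kHz > fs/2 = 29.2 kHz, folds to fs − 57.3 kHz = 1.1 kHz.
158.2 kHz mod fs = 41.4 kHz.
41.4 kHz > fs/2 = 29.2 kHz, folds to fs − 41.4 kHz = 17 kHz.
191 kHz mod fs = 15.8 kHz.
15.8 kHz ≤ fs/2 = 29.2 kHz, appears at 15.8 kHz.
216.6 kHz mod fs = 41.4 kHz.
41.4 kHz > fs/2 = 29.2 kHz, folds to fs − 41.4 kHz = 17 kHz.
80.2 kHz mod fs = 21.8 kHz.
21.8 kHz ≤ fs/2 = 29.2 kHz, appears at 21.8 kHz.
Distinct values: {1.1 kHz, 15.8 kHz, 17 kHz, 21.8 kHz}.

1.1 kHz, 15.8 kHz, 17 kHz, 21.8 kHz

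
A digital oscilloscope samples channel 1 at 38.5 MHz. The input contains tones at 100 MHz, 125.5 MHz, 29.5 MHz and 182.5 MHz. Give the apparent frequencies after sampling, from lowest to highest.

9 MHz, 10 MHz, 15.5 MHz

fs/2 = 19.25 MHz.
100 MHz mod fs = 23 MHz.
23 MHz > fs/2 = 19.25 MHz, folds to fs − 23 MHz = 15.5 MHz.
125.5 MHz mod fs = 10 MHz.
10 MHz ≤ fs/2 = 19.25 MHz, appears at 10 MHz.
29.5 MHz > fs/2 = 19.25 MHz, folds to fs − 29.5 MHz = 9 MHz.
182.5 MHz mod fs = 28.5 MHz.
28.5 MHz > fs/2 = 19.25 MHz, folds to fs − 28.5 MHz = 10 MHz.
Distinct values: {9 MHz, 10 MHz, 15.5 MHz}.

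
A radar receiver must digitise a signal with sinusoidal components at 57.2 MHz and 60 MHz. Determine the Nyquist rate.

120 MHz

Highest-frequency component: 60 MHz.
Nyquist rate = 2 × 60 MHz = 120 MHz.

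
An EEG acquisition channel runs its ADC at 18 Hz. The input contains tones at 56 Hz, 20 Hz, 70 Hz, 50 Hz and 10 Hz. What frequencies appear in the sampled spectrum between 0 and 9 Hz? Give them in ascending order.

2 Hz, 4 Hz, 8 Hz

fs/2 = 9 Hz.
56 Hz mod fs = 2 Hz.
2 Hz ≤ fs/2 = 9 Hz, appears at 2 Hz.
20 Hz mod fs = 2 Hz.
2 Hz ≤ fs/2 = 9 Hz, appears at 2 Hz.
70 Hz mod fs = 16 Hz.
16 Hz > fs/2 = 9 Hz, folds to fs − 16 Hz = 2 Hz.
50 Hz mod fs = 14 Hz.
14 Hz > fs/2 = 9 Hz, folds to fs − 14 Hz = 4 Hz.
10 Hz > fs/2 = 9 Hz, folds to fs − 10 Hz = 8 Hz.
Distinct values: {2 Hz, 4 Hz, 8 Hz}.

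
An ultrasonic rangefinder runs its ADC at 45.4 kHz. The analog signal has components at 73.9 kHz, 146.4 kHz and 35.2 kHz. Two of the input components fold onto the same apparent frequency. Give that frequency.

10.2 kHz

fs/2 = 22.7 kHz.
73.9 kHz mod fs = 28.5 kHz.
28.5 kHz > fs/2 = 22.7 kHz, folds to fs − 28.5 kHz = 16.9 kHz.
146.4 kHz mod fs = 10.2 kHz.
10.2 kHz ≤ fs/2 = 22.7 kHz, appears at 10.2 kHz.
35.2 kHz > fs/2 = 22.7 kHz, folds to fs − 35.2 kHz = 10.2 kHz.
35.2 kHz and 146.4 kHz both map to 10.2 kHz.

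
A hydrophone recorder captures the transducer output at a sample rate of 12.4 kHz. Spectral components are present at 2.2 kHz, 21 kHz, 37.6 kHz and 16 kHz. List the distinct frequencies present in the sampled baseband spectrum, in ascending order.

0.4 kHz, 2.2 kHz, 3.6 kHz, 3.8 kHz

fs/2 = 6.2 kHz.
2.2 kHz ≤ fs/2 = 6.2 kHz, passes unchanged.
21 kHz mod fs = 8.6 kHz.
8.6 kHz > fs/2 = 6.2 kHz, folds to fs − 8.6 kHz = 3.8 kHz.
37.6 kHz mod fs = 0.4 kHz.
0.4 kHz ≤ fs/2 = 6.2 kHz, appears at 0.4 kHz.
16 kHz mod fs = 3.6 kHz.
3.6 kHz ≤ fs/2 = 6.2 kHz, appears at 3.6 kHz.
Distinct values: {0.4 kHz, 2.2 kHz, 3.6 kHz, 3.8 kHz}.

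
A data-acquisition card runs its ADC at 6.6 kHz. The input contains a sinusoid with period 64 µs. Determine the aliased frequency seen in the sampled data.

2.425 kHz

T = 64 µs → f = 1/T = 15.625 kHz.
15.625 kHz mod fs = 2.425 kHz.
2.425 kHz ≤ fs/2 = 3.3 kHz, appears at 2.425 kHz.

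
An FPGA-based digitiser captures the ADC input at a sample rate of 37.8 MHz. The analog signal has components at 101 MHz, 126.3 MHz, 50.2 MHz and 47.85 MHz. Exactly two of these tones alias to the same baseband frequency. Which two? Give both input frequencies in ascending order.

fs/2 = 18.9 MHz.
101 MHz mod fs = 25.4 MHz.
25.4 MHz > fs/2 = 18.9 MHz, folds to fs − 25.4 MHz = 12.4 MHz.
126.3 MHz mod fs = 12.9 MHz.
12.9 MHz ≤ fs/2 = 18.9 MHz, appears at 12.9 MHz.
50.2 MHz mod fs = 12.4 MHz.
12.4 MHz ≤ fs/2 = 18.9 MHz, appears at 12.4 MHz.
47.85 MHz mod fs = 10.05 MHz.
10.05 MHz ≤ fs/2 = 18.9 MHz, appears at 10.05 MHz.
50.2 MHz and 101 MHz both map to 12.4 MHz.

50.2 MHz, 101 MHz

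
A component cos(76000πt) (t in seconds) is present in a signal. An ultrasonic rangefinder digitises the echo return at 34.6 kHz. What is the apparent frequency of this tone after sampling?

ω = 76000π rad/s → f = ω/(2π) = 38000 Hz = 38 kHz.
38 kHz mod fs = 3.4 kHz.
3.4 kHz ≤ fs/2 = 17.3 kHz, appears at 3.4 kHz.

3.4 kHz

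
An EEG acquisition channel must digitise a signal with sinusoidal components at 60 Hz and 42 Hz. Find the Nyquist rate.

Highest-frequency component: 60 Hz.
Nyquist rate = 2 × 60 Hz = 120 Hz.

120 Hz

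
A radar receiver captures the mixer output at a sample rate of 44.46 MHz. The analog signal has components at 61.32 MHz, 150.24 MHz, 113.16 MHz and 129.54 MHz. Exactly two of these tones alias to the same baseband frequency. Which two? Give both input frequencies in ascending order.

61.32 MHz, 150.24 MHz

fs/2 = 22.23 MHz.
61.32 MHz mod fs = 16.86 MHz.
16.86 MHz ≤ fs/2 = 22.23 MHz, appears at 16.86 MHz.
150.24 MHz mod fs = 16.86 MHz.
16.86 MHz ≤ fs/2 = 22.23 MHz, appears at 16.86 MHz.
113.16 MHz mod fs = 24.24 MHz.
24.24 MHz > fs/2 = 22.23 MHz, folds to fs − 24.24 MHz = 20.22 MHz.
129.54 MHz mod fs = 40.62 MHz.
40.62 MHz > fs/2 = 22.23 MHz, folds to fs − 40.62 MHz = 3.84 MHz.
61.32 MHz and 150.24 MHz both map to 16.86 MHz.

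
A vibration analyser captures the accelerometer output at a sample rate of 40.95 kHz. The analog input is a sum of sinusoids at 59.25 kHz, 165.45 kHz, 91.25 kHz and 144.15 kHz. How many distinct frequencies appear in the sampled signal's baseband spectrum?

4

fs/2 = 20.475 kHz.
59.25 kHz mod fs = 18.3 kHz.
18.3 kHz ≤ fs/2 = 20.475 kHz, appears at 18.3 kHz.
165.45 kHz mod fs = 1.65 kHz.
1.65 kHz ≤ fs/2 = 20.475 kHz, appears at 1.65 kHz.
91.25 kHz mod fs = 9.35 kHz.
9.35 kHz ≤ fs/2 = 20.475 kHz, appears at 9.35 kHz.
144.15 kHz mod fs = 21.3 kHz.
21.3 kHz > fs/2 = 20.475 kHz, folds to fs − 21.3 kHz = 19.65 kHz.
Distinct values: {1.65 kHz, 9.35 kHz, 18.3 kHz, 19.65 kHz} → 4.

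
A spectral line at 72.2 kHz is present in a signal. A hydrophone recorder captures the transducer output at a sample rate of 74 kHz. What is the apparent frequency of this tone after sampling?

72.2 kHz > fs/2 = 37 kHz, folds to fs − 72.2 kHz = 1.8 kHz.

1.8 kHz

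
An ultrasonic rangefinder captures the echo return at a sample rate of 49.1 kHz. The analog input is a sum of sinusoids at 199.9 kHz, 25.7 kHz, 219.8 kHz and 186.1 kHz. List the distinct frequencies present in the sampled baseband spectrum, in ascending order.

3.5 kHz, 10.3 kHz, 23.4 kHz

fs/2 = 24.55 kHz.
199.9 kHz mod fs = 3.5 kHz.
3.5 kHz ≤ fs/2 = 24.55 kHz, appears at 3.5 kHz.
25.7 kHz > fs/2 = 24.55 kHz, folds to fs − 25.7 kHz = 23.4 kHz.
219.8 kHz mod fs = 23.4 kHz.
23.4 kHz ≤ fs/2 = 24.55 kHz, appears at 23.4 kHz.
186.1 kHz mod fs = 38.8 kHz.
38.8 kHz > fs/2 = 24.55 kHz, folds to fs − 38.8 kHz = 10.3 kHz.
Distinct values: {3.5 kHz, 10.3 kHz, 23.4 kHz}.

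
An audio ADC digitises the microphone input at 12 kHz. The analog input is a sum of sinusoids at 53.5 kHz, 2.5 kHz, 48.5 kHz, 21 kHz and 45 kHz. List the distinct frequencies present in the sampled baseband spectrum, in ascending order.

fs/2 = 6 kHz.
53.5 kHz mod fs = 5.5 kHz.
5.5 kHz ≤ fs/2 = 6 kHz, appears at 5.5 kHz.
2.5 kHz ≤ fs/2 = 6 kHz, passes unchanged.
48.5 kHz mod fs = 0.5 kHz.
0.5 kHz ≤ fs/2 = 6 kHz, appears at 0.5 kHz.
21 kHz mod fs = 9 kHz.
9 kHz > fs/2 = 6 kHz, folds to fs − 9 kHz = 3 kHz.
45 kHz mod fs = 9 kHz.
9 kHz > fs/2 = 6 kHz, folds to fs − 9 kHz = 3 kHz.
Distinct values: {0.5 kHz, 2.5 kHz, 3 kHz, 5.5 kHz}.

0.5 kHz, 2.5 kHz, 3 kHz, 5.5 kHz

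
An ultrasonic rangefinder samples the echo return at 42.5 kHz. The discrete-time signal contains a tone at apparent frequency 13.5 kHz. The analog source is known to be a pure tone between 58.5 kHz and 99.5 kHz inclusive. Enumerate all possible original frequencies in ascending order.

Frequencies that alias to 13.5 kHz are k·fs ± 13.5 kHz for integer k ≥ 0.
k=0: 13.5 kHz.
k=1: 29 kHz, 56 kHz.
k=2: 71.5 kHz, 98.5 kHz.
k=3: 114 kHz, 141 kHz.
Within [58.5 kHz, 99.5 kHz]: 71.5 kHz, 98.5 kHz.

71.5 kHz, 98.5 kHz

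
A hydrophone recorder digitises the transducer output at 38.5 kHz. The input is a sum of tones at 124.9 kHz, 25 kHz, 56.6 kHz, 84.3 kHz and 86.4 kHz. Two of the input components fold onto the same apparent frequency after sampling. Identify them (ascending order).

86.4 kHz, 124.9 kHz

fs/2 = 19.25 kHz.
124.9 kHz mod fs = 9.4 kHz.
9.4 kHz ≤ fs/2 = 19.25 kHz, appears at 9.4 kHz.
25 kHz > fs/2 = 19.25 kHz, folds to fs − 25 kHz = 13.5 kHz.
56.6 kHz mod fs = 18.1 kHz.
18.1 kHz ≤ fs/2 = 19.25 kHz, appears at 18.1 kHz.
84.3 kHz mod fs = 7.3 kHz.
7.3 kHz ≤ fs/2 = 19.25 kHz, appears at 7.3 kHz.
86.4 kHz mod fs = 9.4 kHz.
9.4 kHz ≤ fs/2 = 19.25 kHz, appears at 9.4 kHz.
86.4 kHz and 124.9 kHz both map to 9.4 kHz.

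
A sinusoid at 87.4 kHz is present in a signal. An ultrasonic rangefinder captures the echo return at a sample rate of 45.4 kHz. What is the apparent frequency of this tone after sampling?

3.4 kHz

87.4 kHz mod fs = 42 kHz.
42 kHz > fs/2 = 22.7 kHz, folds to fs − 42 kHz = 3.4 kHz.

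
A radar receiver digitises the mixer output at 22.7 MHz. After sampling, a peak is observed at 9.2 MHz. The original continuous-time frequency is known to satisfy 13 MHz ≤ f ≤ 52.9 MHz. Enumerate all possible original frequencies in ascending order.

Frequencies that alias to 9.2 MHz are k·fs ± 9.2 MHz for integer k ≥ 0.
k=0: 9.2 MHz.
k=1: 13.5 MHz, 31.9 MHz.
k=2: 36.2 MHz, 54.6 MHz.
k=3: 58.9 MHz, 77.3 MHz.
Within [13 MHz, 52.9 MHz]: 13.5 MHz, 31.9 MHz, 36.2 MHz.

13.5 MHz, 31.9 MHz, 36.2 MHz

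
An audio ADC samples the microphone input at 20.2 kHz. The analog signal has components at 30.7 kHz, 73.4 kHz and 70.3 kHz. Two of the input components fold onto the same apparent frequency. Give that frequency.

9.7 kHz

fs/2 = 10.1 kHz.
30.7 kHz mod fs = 10.5 kHz.
10.5 kHz > fs/2 = 10.1 kHz, folds to fs − 10.5 kHz = 9.7 kHz.
73.4 kHz mod fs = 12.8 kHz.
12.8 kHz > fs/2 = 10.1 kHz, folds to fs − 12.8 kHz = 7.4 kHz.
70.3 kHz mod fs = 9.7 kHz.
9.7 kHz ≤ fs/2 = 10.1 kHz, appears at 9.7 kHz.
30.7 kHz and 70.3 kHz both map to 9.7 kHz.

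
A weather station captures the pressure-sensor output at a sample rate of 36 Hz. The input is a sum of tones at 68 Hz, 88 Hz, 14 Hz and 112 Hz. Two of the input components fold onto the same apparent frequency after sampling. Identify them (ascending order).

fs/2 = 18 Hz.
68 Hz mod fs = 32 Hz.
32 Hz > fs/2 = 18 Hz, folds to fs − 32 Hz = 4 Hz.
88 Hz mod fs = 16 Hz.
16 Hz ≤ fs/2 = 18 Hz, appears at 16 Hz.
14 Hz ≤ fs/2 = 18 Hz, passes unchanged.
112 Hz mod fs = 4 Hz.
4 Hz ≤ fs/2 = 18 Hz, appears at 4 Hz.
68 Hz and 112 Hz both map to 4 Hz.

68 Hz, 112 Hz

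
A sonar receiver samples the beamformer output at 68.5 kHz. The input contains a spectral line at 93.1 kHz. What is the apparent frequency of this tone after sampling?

93.1 kHz mod fs = 24.6 kHz.
24.6 kHz ≤ fs/2 = 34.25 kHz, appears at 24.6 kHz.

24.6 kHz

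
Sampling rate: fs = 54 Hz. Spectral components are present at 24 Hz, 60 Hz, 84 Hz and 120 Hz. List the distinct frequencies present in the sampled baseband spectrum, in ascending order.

fs/2 = 27 Hz.
24 Hz ≤ fs/2 = 27 Hz, passes unchanged.
60 Hz mod fs = 6 Hz.
6 Hz ≤ fs/2 = 27 Hz, appears at 6 Hz.
84 Hz mod fs = 30 Hz.
30 Hz > fs/2 = 27 Hz, folds to fs − 30 Hz = 24 Hz.
120 Hz mod fs = 12 Hz.
12 Hz ≤ fs/2 = 27 Hz, appears at 12 Hz.
Distinct values: {6 Hz, 12 Hz, 24 Hz}.

6 Hz, 12 Hz, 24 Hz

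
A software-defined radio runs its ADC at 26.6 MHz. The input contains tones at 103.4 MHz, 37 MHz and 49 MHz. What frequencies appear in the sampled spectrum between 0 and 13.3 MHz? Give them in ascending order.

3 MHz, 4.2 MHz, 10.4 MHz

fs/2 = 13.3 MHz.
103.4 MHz mod fs = 23.6 MHz.
23.6 MHz > fs/2 = 13.3 MHz, folds to fs − 23.6 MHz = 3 MHz.
37 MHz mod fs = 10.4 MHz.
10.4 MHz ≤ fs/2 = 13.3 MHz, appears at 10.4 MHz.
49 MHz mod fs = 22.4 MHz.
22.4 MHz > fs/2 = 13.3 MHz, folds to fs − 22.4 MHz = 4.2 MHz.
Distinct values: {3 MHz, 4.2 MHz, 10.4 MHz}.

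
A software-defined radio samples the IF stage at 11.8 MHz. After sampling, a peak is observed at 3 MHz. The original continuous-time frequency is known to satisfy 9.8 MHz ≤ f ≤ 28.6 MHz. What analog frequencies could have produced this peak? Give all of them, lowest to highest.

Frequencies that alias to 3 MHz are k·fs ± 3 MHz for integer k ≥ 0.
k=0: 3 MHz.
k=1: 8.8 MHz, 14.8 MHz.
k=2: 20.6 MHz, 26.6 MHz.
k=3: 32.4 MHz, 38.4 MHz.
Within [9.8 MHz, 28.6 MHz]: 14.8 MHz, 20.6 MHz, 26.6 MHz.

14.8 MHz, 20.6 MHz, 26.6 MHz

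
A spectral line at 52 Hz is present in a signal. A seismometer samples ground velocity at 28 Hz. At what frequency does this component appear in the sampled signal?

52 Hz mod fs = 24 Hz.
24 Hz > fs/2 = 14 Hz, folds to fs − 24 Hz = 4 Hz.

4 Hz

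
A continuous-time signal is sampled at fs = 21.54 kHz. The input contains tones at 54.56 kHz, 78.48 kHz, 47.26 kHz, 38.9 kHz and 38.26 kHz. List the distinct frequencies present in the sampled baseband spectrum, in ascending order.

fs/2 = 10.77 kHz.
54.56 kHz mod fs = 11.48 kHz.
11.48 kHz > fs/2 = 10.77 kHz, folds to fs − 11.48 kHz = 10.06 kHz.
78.48 kHz mod fs = 13.86 kHz.
13.86 kHz > fs/2 = 10.77 kHz, folds to fs − 13.86 kHz = 7.68 kHz.
47.26 kHz mod fs = 4.18 kHz.
4.18 kHz ≤ fs/2 = 10.77 kHz, appears at 4.18 kHz.
38.9 kHz mod fs = 17.36 kHz.
17.36 kHz > fs/2 = 10.77 kHz, folds to fs − 17.36 kHz = 4.18 kHz.
38.26 kHz mod fs = 16.72 kHz.
16.72 kHz > fs/2 = 10.77 kHz, folds to fs − 16.72 kHz = 4.82 kHz.
Distinct values: {4.18 kHz, 4.82 kHz, 7.68 kHz, 10.06 kHz}.

4.18 kHz, 4.82 kHz, 7.68 kHz, 10.06 kHz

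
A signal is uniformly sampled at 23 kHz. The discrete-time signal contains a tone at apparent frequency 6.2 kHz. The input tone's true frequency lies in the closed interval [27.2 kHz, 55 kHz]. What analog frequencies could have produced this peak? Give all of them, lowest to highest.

29.2 kHz, 39.8 kHz, 52.2 kHz

Frequencies that alias to 6.2 kHz are k·fs ± 6.2 kHz for integer k ≥ 0.
k=0: 6.2 kHz.
k=1: 16.8 kHz, 29.2 kHz.
k=2: 39.8 kHz, 52.2 kHz.
k=3: 62.8 kHz, 75.2 kHz.
Within [27.2 kHz, 55 kHz]: 29.2 kHz, 39.8 kHz, 52.2 kHz.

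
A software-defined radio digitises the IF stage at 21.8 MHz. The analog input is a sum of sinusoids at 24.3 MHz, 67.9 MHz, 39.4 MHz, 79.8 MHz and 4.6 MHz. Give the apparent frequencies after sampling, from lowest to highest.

fs/2 = 10.9 MHz.
24.3 MHz mod fs = 2.5 MHz.
2.5 MHz ≤ fs/2 = 10.9 MHz, appears at 2.5 MHz.
67.9 MHz mod fs = 2.5 MHz.
2.5 MHz ≤ fs/2 = 10.9 MHz, appears at 2.5 MHz.
39.4 MHz mod fs = 17.6 MHz.
17.6 MHz > fs/2 = 10.9 MHz, folds to fs − 17.6 MHz = 4.2 MHz.
79.8 MHz mod fs = 14.4 MHz.
14.4 MHz > fs/2 = 10.9 MHz, folds to fs − 14.4 MHz = 7.4 MHz.
4.6 MHz ≤ fs/2 = 10.9 MHz, passes unchanged.
Distinct values: {2.5 MHz, 4.2 MHz, 4.6 MHz, 7.4 MHz}.

2.5 MHz, 4.2 MHz, 4.6 MHz, 7.4 MHz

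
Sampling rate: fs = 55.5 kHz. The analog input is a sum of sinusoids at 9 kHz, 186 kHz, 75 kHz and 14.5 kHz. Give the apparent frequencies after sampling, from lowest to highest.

fs/2 = 27.75 kHz.
9 kHz ≤ fs/2 = 27.75 kHz, passes unchanged.
186 kHz mod fs = 19.5 kHz.
19.5 kHz ≤ fs/2 = 27.75 kHz, appears at 19.5 kHz.
75 kHz mod fs = 19.5 kHz.
19.5 kHz ≤ fs/2 = 27.75 kHz, appears at 19.5 kHz.
14.5 kHz ≤ fs/2 = 27.75 kHz, passes unchanged.
Distinct values: {9 kHz, 14.5 kHz, 19.5 kHz}.

9 kHz, 14.5 kHz, 19.5 kHz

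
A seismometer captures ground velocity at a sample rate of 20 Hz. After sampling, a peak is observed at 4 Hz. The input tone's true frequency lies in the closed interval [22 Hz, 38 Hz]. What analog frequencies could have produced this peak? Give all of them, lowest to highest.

Frequencies that alias to 4 Hz are k·fs ± 4 Hz for integer k ≥ 0.
k=0: 4 Hz.
k=1: 16 Hz, 24 Hz.
k=2: 36 Hz, 44 Hz.
k=3: 56 Hz, 64 Hz.
Within [22 Hz, 38 Hz]: 24 Hz, 36 Hz.

24 Hz, 36 Hz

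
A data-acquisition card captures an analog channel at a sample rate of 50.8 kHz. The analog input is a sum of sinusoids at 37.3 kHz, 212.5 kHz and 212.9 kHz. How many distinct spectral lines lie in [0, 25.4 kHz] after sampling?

3

fs/2 = 25.4 kHz.
37.3 kHz > fs/2 = 25.4 kHz, folds to fs − 37.3 kHz = 13.5 kHz.
212.5 kHz mod fs = 9.3 kHz.
9.3 kHz ≤ fs/2 = 25.4 kHz, appears at 9.3 kHz.
212.9 kHz mod fs = 9.7 kHz.
9.7 kHz ≤ fs/2 = 25.4 kHz, appears at 9.7 kHz.
Distinct values: {9.3 kHz, 9.7 kHz, 13.5 kHz} → 3.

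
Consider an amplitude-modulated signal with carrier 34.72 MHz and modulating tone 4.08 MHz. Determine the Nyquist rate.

AM sidebands sit at fc ± fm = 30.64 MHz and 38.8 MHz.
Highest-frequency component: 38.8 MHz.
Nyquist rate = 2 × 38.8 MHz = 77.6 MHz.

77.6 MHz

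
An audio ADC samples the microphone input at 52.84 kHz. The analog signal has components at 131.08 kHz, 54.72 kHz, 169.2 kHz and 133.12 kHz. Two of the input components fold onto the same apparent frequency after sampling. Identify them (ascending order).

fs/2 = 26.42 kHz.
131.08 kHz mod fs = 25.4 kHz.
25.4 kHz ≤ fs/2 = 26.42 kHz, appears at 25.4 kHz.
54.72 kHz mod fs = 1.88 kHz.
1.88 kHz ≤ fs/2 = 26.42 kHz, appears at 1.88 kHz.
169.2 kHz mod fs = 10.68 kHz.
10.68 kHz ≤ fs/2 = 26.42 kHz, appears at 10.68 kHz.
133.12 kHz mod fs = 27.44 kHz.
27.44 kHz > fs/2 = 26.42 kHz, folds to fs − 27.44 kHz = 25.4 kHz.
131.08 kHz and 133.12 kHz both map to 25.4 kHz.

131.08 kHz, 133.12 kHz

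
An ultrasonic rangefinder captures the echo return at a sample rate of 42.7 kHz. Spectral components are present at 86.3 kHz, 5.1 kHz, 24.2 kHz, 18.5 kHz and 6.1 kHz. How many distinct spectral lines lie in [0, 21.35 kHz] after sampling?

fs/2 = 21.35 kHz.
86.3 kHz mod fs = 0.9 kHz.
0.9 kHz ≤ fs/2 = 21.35 kHz, appears at 0.9 kHz.
5.1 kHz ≤ fs/2 = 21.35 kHz, passes unchanged.
24.2 kHz > fs/2 = 21.35 kHz, folds to fs − 24.2 kHz = 18.5 kHz.
18.5 kHz ≤ fs/2 = 21.35 kHz, passes unchanged.
6.1 kHz ≤ fs/2 = 21.35 kHz, passes unchanged.
Distinct values: {0.9 kHz, 5.1 kHz, 6.1 kHz, 18.5 kHz} → 4.

4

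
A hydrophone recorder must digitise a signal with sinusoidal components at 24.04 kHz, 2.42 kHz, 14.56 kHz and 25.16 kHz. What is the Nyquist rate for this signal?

Highest-frequency component: 25.16 kHz.
Nyquist rate = 2 × 25.16 kHz = 50.32 kHz.

50.32 kHz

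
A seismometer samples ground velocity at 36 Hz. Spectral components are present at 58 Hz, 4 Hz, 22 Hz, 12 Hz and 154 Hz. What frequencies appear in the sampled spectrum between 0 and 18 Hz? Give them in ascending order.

4 Hz, 10 Hz, 12 Hz, 14 Hz

fs/2 = 18 Hz.
58 Hz mod fs = 22 Hz.
22 Hz > fs/2 = 18 Hz, folds to fs − 22 Hz = 14 Hz.
4 Hz ≤ fs/2 = 18 Hz, passes unchanged.
22 Hz > fs/2 = 18 Hz, folds to fs − 22 Hz = 14 Hz.
12 Hz ≤ fs/2 = 18 Hz, passes unchanged.
154 Hz mod fs = 10 Hz.
10 Hz ≤ fs/2 = 18 Hz, appears at 10 Hz.
Distinct values: {4 Hz, 10 Hz, 12 Hz, 14 Hz}.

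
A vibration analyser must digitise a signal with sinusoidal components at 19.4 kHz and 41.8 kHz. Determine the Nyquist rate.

Highest-frequency component: 41.8 kHz.
Nyquist rate = 2 × 41.8 kHz = 83.6 kHz.

83.6 kHz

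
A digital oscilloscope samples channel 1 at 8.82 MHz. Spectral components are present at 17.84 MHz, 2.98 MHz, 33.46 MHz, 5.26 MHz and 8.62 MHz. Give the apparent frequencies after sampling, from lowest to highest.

fs/2 = 4.41 MHz.
17.84 MHz mod fs = 0.2 MHz.
0.2 MHz ≤ fs/2 = 4.41 MHz, appears at 0.2 MHz.
2.98 MHz ≤ fs/2 = 4.41 MHz, passes unchanged.
33.46 MHz mod fs = 7 MHz.
7 MHz > fs/2 = 4.41 MHz, folds to fs − 7 MHz = 1.82 MHz.
5.26 MHz > fs/2 = 4.41 MHz, folds to fs − 5.26 MHz = 3.56 MHz.
8.62 MHz > fs/2 = 4.41 MHz, folds to fs − 8.62 MHz = 0.2 MHz.
Distinct values: {0.2 MHz, 1.82 MHz, 2.98 MHz, 3.56 MHz}.

0.2 MHz, 1.82 MHz, 2.98 MHz, 3.56 MHz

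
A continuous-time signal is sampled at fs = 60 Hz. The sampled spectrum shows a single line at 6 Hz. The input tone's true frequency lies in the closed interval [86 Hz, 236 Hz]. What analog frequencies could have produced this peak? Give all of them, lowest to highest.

Frequencies that alias to 6 Hz are k·fs ± 6 Hz for integer k ≥ 0.
k=0: 6 Hz.
k=1: 54 Hz, 66 Hz.
k=2: 114 Hz, 126 Hz.
k=3: 174 Hz, 186 Hz.
k=4: 234 Hz, 246 Hz.
k=5: 294 Hz, 306 Hz.
Within [86 Hz, 236 Hz]: 114 Hz, 126 Hz, 174 Hz, 186 Hz, 234 Hz.

114 Hz, 126 Hz, 174 Hz, 186 Hz, 234 Hz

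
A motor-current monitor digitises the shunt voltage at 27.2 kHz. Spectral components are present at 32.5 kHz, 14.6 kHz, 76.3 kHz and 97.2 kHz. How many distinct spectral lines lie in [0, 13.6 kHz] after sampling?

fs/2 = 13.6 kHz.
32.5 kHz mod fs = 5.3 kHz.
5.3 kHz ≤ fs/2 = 13.6 kHz, appears at 5.3 kHz.
14.6 kHz > fs/2 = 13.6 kHz, folds to fs − 14.6 kHz = 12.6 kHz.
76.3 kHz mod fs = 21.9 kHz.
21.9 kHz > fs/2 = 13.6 kHz, folds to fs − 21.9 kHz = 5.3 kHz.
97.2 kHz mod fs = 15.6 kHz.
15.6 kHz > fs/2 = 13.6 kHz, folds to fs − 15.6 kHz = 11.6 kHz.
Distinct values: {5.3 kHz, 11.6 kHz, 12.6 kHz} → 3.

3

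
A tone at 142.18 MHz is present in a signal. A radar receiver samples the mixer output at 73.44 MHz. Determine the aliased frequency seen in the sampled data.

4.7 MHz

142.18 MHz mod fs = 68.74 MHz.
68.74 MHz > fs/2 = 36.72 MHz, folds to fs − 68.74 MHz = 4.7 MHz.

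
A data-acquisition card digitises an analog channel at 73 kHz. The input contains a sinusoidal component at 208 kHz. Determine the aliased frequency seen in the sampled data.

11 kHz

208 kHz mod fs = 62 kHz.
62 kHz > fs/2 = 36.5 kHz, folds to fs − 62 kHz = 11 kHz.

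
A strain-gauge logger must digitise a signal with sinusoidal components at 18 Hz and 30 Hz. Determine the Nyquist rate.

60 Hz

Highest-frequency component: 30 Hz.
Nyquist rate = 2 × 30 Hz = 60 Hz.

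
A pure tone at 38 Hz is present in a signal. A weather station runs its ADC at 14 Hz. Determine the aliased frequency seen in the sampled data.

4 Hz

38 Hz mod fs = 10 Hz.
10 Hz > fs/2 = 7 Hz, folds to fs − 10 Hz = 4 Hz.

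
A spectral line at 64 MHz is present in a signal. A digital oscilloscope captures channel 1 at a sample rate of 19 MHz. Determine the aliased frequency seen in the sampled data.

7 MHz

64 MHz mod fs = 7 MHz.
7 MHz ≤ fs/2 = 9.5 MHz, appears at 7 MHz.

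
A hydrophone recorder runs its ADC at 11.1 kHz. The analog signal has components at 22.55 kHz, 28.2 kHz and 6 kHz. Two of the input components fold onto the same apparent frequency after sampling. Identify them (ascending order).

6 kHz, 28.2 kHz

fs/2 = 5.55 kHz.
22.55 kHz mod fs = 0.35 kHz.
0.35 kHz ≤ fs/2 = 5.55 kHz, appears at 0.35 kHz.
28.2 kHz mod fs = 6 kHz.
6 kHz > fs/2 = 5.55 kHz, folds to fs − 6 kHz = 5.1 kHz.
6 kHz > fs/2 = 5.55 kHz, folds to fs − 6 kHz = 5.1 kHz.
6 kHz and 28.2 kHz both map to 5.1 kHz.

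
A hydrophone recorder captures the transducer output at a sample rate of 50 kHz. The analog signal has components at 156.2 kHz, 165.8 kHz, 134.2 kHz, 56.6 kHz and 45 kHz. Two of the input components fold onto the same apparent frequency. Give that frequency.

fs/2 = 25 kHz.
156.2 kHz mod fs = 6.2 kHz.
6.2 kHz ≤ fs/2 = 25 kHz, appears at 6.2 kHz.
165.8 kHz mod fs = 15.8 kHz.
15.8 kHz ≤ fs/2 = 25 kHz, appears at 15.8 kHz.
134.2 kHz mod fs = 34.2 kHz.
34.2 kHz > fs/2 = 25 kHz, folds to fs − 34.2 kHz = 15.8 kHz.
56.6 kHz mod fs = 6.6 kHz.
6.6 kHz ≤ fs/2 = 25 kHz, appears at 6.6 kHz.
45 kHz > fs/2 = 25 kHz, folds to fs − 45 kHz = 5 kHz.
134.2 kHz and 165.8 kHz both map to 15.8 kHz.

15.8 kHz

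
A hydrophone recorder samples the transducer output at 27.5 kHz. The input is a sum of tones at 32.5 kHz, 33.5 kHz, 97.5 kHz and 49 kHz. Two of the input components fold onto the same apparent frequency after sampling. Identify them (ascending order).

33.5 kHz, 49 kHz

fs/2 = 13.75 kHz.
32.5 kHz mod fs = 5 kHz.
5 kHz ≤ fs/2 = 13.75 kHz, appears at 5 kHz.
33.5 kHz mod fs = 6 kHz.
6 kHz ≤ fs/2 = 13.75 kHz, appears at 6 kHz.
97.5 kHz mod fs = 15 kHz.
15 kHz > fs/2 = 13.75 kHz, folds to fs − 15 kHz = 12.5 kHz.
49 kHz mod fs = 21.5 kHz.
21.5 kHz > fs/2 = 13.75 kHz, folds to fs − 21.5 kHz = 6 kHz.
33.5 kHz and 49 kHz both map to 6 kHz.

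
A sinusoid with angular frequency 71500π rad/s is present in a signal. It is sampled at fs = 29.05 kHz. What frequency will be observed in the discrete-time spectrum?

6.7 kHz

ω = 71500π rad/s → f = ω/(2π) = 35750 Hz = 35.75 kHz.
35.75 kHz mod fs = 6.7 kHz.
6.7 kHz ≤ fs/2 = 14.525 kHz, appears at 6.7 kHz.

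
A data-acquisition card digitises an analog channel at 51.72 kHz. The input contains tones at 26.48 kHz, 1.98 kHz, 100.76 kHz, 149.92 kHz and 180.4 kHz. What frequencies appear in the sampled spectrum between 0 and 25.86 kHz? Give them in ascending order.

fs/2 = 25.86 kHz.
26.48 kHz > fs/2 = 25.86 kHz, folds to fs − 26.48 kHz = 25.24 kHz.
1.98 kHz ≤ fs/2 = 25.86 kHz, passes unchanged.
100.76 kHz mod fs = 49.04 kHz.
49.04 kHz > fs/2 = 25.86 kHz, folds to fs − 49.04 kHz = 2.68 kHz.
149.92 kHz mod fs = 46.48 kHz.
46.48 kHz > fs/2 = 25.86 kHz, folds to fs − 46.48 kHz = 5.24 kHz.
180.4 kHz mod fs = 25.24 kHz.
25.24 kHz ≤ fs/2 = 25.86 kHz, appears at 25.24 kHz.
Distinct values: {1.98 kHz, 2.68 kHz, 5.24 kHz, 25.24 kHz}.

1.98 kHz, 2.68 kHz, 5.24 kHz, 25.24 kHz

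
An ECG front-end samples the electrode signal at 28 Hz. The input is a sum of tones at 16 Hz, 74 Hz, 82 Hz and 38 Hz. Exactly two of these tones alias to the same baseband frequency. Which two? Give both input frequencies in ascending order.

fs/2 = 14 Hz.
16 Hz > fs/2 = 14 Hz, folds to fs − 16 Hz = 12 Hz.
74 Hz mod fs = 18 Hz.
18 Hz > fs/2 = 14 Hz, folds to fs − 18 Hz = 10 Hz.
82 Hz mod fs = 26 Hz.
26 Hz > fs/2 = 14 Hz, folds to fs − 26 Hz = 2 Hz.
38 Hz mod fs = 10 Hz.
10 Hz ≤ fs/2 = 14 Hz, appears at 10 Hz.
38 Hz and 74 Hz both map to 10 Hz.

38 Hz, 74 Hz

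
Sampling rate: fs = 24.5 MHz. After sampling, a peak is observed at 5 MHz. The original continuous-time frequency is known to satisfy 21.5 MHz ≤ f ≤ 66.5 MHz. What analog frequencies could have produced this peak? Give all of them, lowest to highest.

29.5 MHz, 44 MHz, 54 MHz

Frequencies that alias to 5 MHz are k·fs ± 5 MHz for integer k ≥ 0.
k=0: 5 MHz.
k=1: 19.5 MHz, 29.5 MHz.
k=2: 44 MHz, 54 MHz.
k=3: 68.5 MHz, 78.5 MHz.
Within [21.5 MHz, 66.5 MHz]: 29.5 MHz, 44 MHz, 54 MHz.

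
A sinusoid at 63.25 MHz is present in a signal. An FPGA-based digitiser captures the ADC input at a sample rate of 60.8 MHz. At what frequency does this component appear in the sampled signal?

2.45 MHz

63.25 MHz mod fs = 2.45 MHz.
2.45 MHz ≤ fs/2 = 30.4 MHz, appears at 2.45 MHz.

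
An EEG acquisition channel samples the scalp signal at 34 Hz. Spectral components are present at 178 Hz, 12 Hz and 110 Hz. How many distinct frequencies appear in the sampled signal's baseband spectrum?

fs/2 = 17 Hz.
178 Hz mod fs = 8 Hz.
8 Hz ≤ fs/2 = 17 Hz, appears at 8 Hz.
12 Hz ≤ fs/2 = 17 Hz, passes unchanged.
110 Hz mod fs = 8 Hz.
8 Hz ≤ fs/2 = 17 Hz, appears at 8 Hz.
Distinct values: {8 Hz, 12 Hz} → 2.

2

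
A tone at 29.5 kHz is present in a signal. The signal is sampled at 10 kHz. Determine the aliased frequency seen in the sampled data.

29.5 kHz mod fs = 9.5 kHz.
9.5 kHz > fs/2 = 5 kHz, folds to fs − 9.5 kHz = 0.5 kHz.

0.5 kHz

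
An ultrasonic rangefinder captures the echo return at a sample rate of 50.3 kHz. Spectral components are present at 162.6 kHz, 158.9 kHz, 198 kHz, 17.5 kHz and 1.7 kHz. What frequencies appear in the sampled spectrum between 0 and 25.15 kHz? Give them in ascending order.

1.7 kHz, 3.2 kHz, 8 kHz, 11.7 kHz, 17.5 kHz

fs/2 = 25.15 kHz.
162.6 kHz mod fs = 11.7 kHz.
11.7 kHz ≤ fs/2 = 25.15 kHz, appears at 11.7 kHz.
158.9 kHz mod fs = 8 kHz.
8 kHz ≤ fs/2 = 25.15 kHz, appears at 8 kHz.
198 kHz mod fs = 47.1 kHz.
47.1 kHz > fs/2 = 25.15 kHz, folds to fs − 47.1 kHz = 3.2 kHz.
17.5 kHz ≤ fs/2 = 25.15 kHz, passes unchanged.
1.7 kHz ≤ fs/2 = 25.15 kHz, passes unchanged.
Distinct values: {1.7 kHz, 3.2 kHz, 8 kHz, 11.7 kHz, 17.5 kHz}.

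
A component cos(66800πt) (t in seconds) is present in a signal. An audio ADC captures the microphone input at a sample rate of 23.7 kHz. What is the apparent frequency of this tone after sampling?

9.7 kHz

ω = 66800π rad/s → f = ω/(2π) = 33400 Hz = 33.4 kHz.
33.4 kHz mod fs = 9.7 kHz.
9.7 kHz ≤ fs/2 = 11.85 kHz, appears at 9.7 kHz.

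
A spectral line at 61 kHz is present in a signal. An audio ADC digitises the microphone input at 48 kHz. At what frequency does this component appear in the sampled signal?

13 kHz

61 kHz mod fs = 13 kHz.
13 kHz ≤ fs/2 = 24 kHz, appears at 13 kHz.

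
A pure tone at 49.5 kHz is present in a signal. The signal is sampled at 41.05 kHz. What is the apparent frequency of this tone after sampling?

49.5 kHz mod fs = 8.45 kHz.
8.45 kHz ≤ fs/2 = 20.525 kHz, appears at 8.45 kHz.

8.45 kHz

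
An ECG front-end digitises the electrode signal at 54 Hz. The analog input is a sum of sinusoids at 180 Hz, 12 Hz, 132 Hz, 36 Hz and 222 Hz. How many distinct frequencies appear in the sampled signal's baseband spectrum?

fs/2 = 27 Hz.
180 Hz mod fs = 18 Hz.
18 Hz ≤ fs/2 = 27 Hz, appears at 18 Hz.
12 Hz ≤ fs/2 = 27 Hz, passes unchanged.
132 Hz mod fs = 24 Hz.
24 Hz ≤ fs/2 = 27 Hz, appears at 24 Hz.
36 Hz > fs/2 = 27 Hz, folds to fs − 36 Hz = 18 Hz.
222 Hz mod fs = 6 Hz.
6 Hz ≤ fs/2 = 27 Hz, appears at 6 Hz.
Distinct values: {6 Hz, 12 Hz, 18 Hz, 24 Hz} → 4.

4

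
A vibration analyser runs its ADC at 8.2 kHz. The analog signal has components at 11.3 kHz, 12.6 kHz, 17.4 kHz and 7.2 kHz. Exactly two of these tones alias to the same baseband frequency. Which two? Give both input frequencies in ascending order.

fs/2 = 4.1 kHz.
11.3 kHz mod fs = 3.1 kHz.
3.1 kHz ≤ fs/2 = 4.1 kHz, appears at 3.1 kHz.
12.6 kHz mod fs = 4.4 kHz.
4.4 kHz > fs/2 = 4.1 kHz, folds to fs − 4.4 kHz = 3.8 kHz.
17.4 kHz mod fs = 1 kHz.
1 kHz ≤ fs/2 = 4.1 kHz, appears at 1 kHz.
7.2 kHz > fs/2 = 4.1 kHz, folds to fs − 7.2 kHz = 1 kHz.
7.2 kHz and 17.4 kHz both map to 1 kHz.

7.2 kHz, 17.4 kHz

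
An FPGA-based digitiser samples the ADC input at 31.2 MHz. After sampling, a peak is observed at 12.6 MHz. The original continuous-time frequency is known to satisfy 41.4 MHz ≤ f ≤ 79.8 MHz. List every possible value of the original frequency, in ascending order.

Frequencies that alias to 12.6 MHz are k·fs ± 12.6 MHz for integer k ≥ 0.
k=0: 12.6 MHz.
k=1: 18.6 MHz, 43.8 MHz.
k=2: 49.8 MHz, 75 MHz.
k=3: 81 MHz, 106.2 MHz.
Within [41.4 MHz, 79.8 MHz]: 43.8 MHz, 49.8 MHz, 75 MHz.

43.8 MHz, 49.8 MHz, 75 MHz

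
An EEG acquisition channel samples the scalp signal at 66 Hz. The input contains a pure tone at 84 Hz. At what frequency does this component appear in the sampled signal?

18 Hz

84 Hz mod fs = 18 Hz.
18 Hz ≤ fs/2 = 33 Hz, appears at 18 Hz.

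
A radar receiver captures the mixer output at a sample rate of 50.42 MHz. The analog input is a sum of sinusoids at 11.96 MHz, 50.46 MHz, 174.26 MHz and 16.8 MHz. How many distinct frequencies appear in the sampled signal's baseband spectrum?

fs/2 = 25.21 MHz.
11.96 MHz ≤ fs/2 = 25.21 MHz, passes unchanged.
50.46 MHz mod fs = 0.04 MHz.
0.04 MHz ≤ fs/2 = 25.21 MHz, appears at 0.04 MHz.
174.26 MHz mod fs = 23 MHz.
23 MHz ≤ fs/2 = 25.21 MHz, appears at 23 MHz.
16.8 MHz ≤ fs/2 = 25.21 MHz, passes unchanged.
Distinct values: {0.04 MHz, 11.96 MHz, 16.8 MHz, 23 MHz} → 4.

4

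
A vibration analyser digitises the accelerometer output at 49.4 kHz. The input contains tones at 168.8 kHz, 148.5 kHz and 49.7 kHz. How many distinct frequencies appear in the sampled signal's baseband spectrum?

2

fs/2 = 24.7 kHz.
168.8 kHz mod fs = 20.6 kHz.
20.6 kHz ≤ fs/2 = 24.7 kHz, appears at 20.6 kHz.
148.5 kHz mod fs = 0.3 kHz.
0.3 kHz ≤ fs/2 = 24.7 kHz, appears at 0.3 kHz.
49.7 kHz mod fs = 0.3 kHz.
0.3 kHz ≤ fs/2 = 24.7 kHz, appears at 0.3 kHz.
Distinct values: {0.3 kHz, 20.6 kHz} → 2.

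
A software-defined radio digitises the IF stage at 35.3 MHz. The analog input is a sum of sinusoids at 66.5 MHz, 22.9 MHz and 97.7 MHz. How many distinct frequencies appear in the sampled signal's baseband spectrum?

3

fs/2 = 17.65 MHz.
66.5 MHz mod fs = 31.2 MHz.
31.2 MHz > fs/2 = 17.65 MHz, folds to fs − 31.2 MHz = 4.1 MHz.
22.9 MHz > fs/2 = 17.65 MHz, folds to fs − 22.9 MHz = 12.4 MHz.
97.7 MHz mod fs = 27.1 MHz.
27.1 MHz > fs/2 = 17.65 MHz, folds to fs − 27.1 MHz = 8.2 MHz.
Distinct values: {4.1 MHz, 8.2 MHz, 12.4 MHz} → 3.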